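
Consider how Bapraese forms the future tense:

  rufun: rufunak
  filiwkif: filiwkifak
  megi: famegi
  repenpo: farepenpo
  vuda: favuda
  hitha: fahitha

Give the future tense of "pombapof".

"pombapof" ends in a consonant. The stems ending in a consonant (rufun → rufunak, filiwkif → filiwkifak) add -ak.
The other pattern: stems ending in a vowel add the prefix fa-.
So pombapof → pombapofak.

pombapofak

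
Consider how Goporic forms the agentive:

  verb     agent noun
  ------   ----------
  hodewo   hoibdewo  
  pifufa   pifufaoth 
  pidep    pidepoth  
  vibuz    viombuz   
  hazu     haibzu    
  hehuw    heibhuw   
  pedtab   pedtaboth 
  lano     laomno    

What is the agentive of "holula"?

hoiblula

hodewo and lano both end in -o yet inflect differently (hoibdewo, laomno), so the final letter is not what conditions the rule; the first letter is.
"holula" begins with h-. The stems beginning with h- (hazu → haibzu, hehuw → heibhuw, hodewo → hoibdewo) insert -ib- after the first vowel.
The other patterns: stems beginning with p- add -oth; stems beginning with l- or v- insert -om- after the first vowel.
So holula → hoiblula.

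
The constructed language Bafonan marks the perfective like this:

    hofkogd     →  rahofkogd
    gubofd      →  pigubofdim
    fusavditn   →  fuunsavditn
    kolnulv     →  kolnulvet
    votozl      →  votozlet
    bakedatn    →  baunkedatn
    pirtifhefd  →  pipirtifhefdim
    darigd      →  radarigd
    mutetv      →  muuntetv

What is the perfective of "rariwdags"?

rarariwdags

hofkogd and pirtifhefd both end in -d yet inflect differently (rahofkogd, pipirtifhefdim), so the final letter is not what conditions the rule; the second-to-last letter is.
"rariwdags" has second-to-last letter 'g'. The stems whose second-to-last letter is 'g' (hofkogd → rahofkogd, darigd → radarigd) add the prefix ra-.
The other patterns: stems whose second-to-last letter is 't' insert -un- after the first vowel; stems whose second-to-last letter is 'f' add pi- … -im around the stem; stems whose second-to-last letter is 'l' or 'z' add -et.
So rariwdags → rarariwdags.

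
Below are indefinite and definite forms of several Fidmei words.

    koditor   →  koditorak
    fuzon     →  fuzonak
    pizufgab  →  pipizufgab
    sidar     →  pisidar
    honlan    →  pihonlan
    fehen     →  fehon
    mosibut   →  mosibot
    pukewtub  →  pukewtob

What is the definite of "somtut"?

koditor and sidar both end in -r yet inflect differently (koditorak, pisidar), so the final letter is not what conditions the rule; the last vowel is.
"somtut" has last vowel 'u'. The stems whose last vowel is 'u' (mosibut → mosibot, pukewtub → pukewtob) change the last vowel to 'o'.
The other patterns: stems whose last vowel is 'o' add -ak; stems whose last vowel is 'a' add the prefix pi-.
So somtut → somtot.

somtot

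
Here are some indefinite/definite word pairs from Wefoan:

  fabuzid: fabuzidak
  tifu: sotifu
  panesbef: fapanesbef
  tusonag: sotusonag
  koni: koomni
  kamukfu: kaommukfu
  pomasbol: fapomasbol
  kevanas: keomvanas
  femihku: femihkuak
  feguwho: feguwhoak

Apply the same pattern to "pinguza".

femihku and tifu both end in -u yet inflect differently (femihkuak, sotifu), so the final letter is not what conditions the rule; the first letter is.
"pinguza" begins with p-. The stems beginning with p- (pomasbol → fapomasbol, panesbef → fapanesbef) add the prefix fa-.
So pinguza → fapinguza.

fapinguza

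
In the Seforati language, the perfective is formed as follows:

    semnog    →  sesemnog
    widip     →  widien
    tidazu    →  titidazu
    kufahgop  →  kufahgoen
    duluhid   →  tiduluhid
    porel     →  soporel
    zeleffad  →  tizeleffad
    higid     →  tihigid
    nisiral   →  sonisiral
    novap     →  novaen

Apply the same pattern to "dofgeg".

dodofgeg

nisiral and zeleffad both have last vowel 'a' yet inflect differently (sonisiral, tizeleffad), so the last vowel is not what conditions the rule; the final letter is.
"dofgeg" ends in -g. The one such stem in the data (semnog → sesemnog) repeats the first consonant+vowel as a prefix (as does tidazu), so the same rule applies.
The other patterns: stems ending in -l add the prefix so-; stems ending in -d add the prefix ti-; stems ending in -p drop the final letter and add -en.
So dofgeg → dodofgeg.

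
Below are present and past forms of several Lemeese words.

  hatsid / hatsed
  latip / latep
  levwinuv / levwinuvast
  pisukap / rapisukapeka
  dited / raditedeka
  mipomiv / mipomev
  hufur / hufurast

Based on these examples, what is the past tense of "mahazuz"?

mahazuzast

mipomiv and levwinuv both end in -v yet inflect differently (mipomev, levwinuvast), so the final letter is not what conditions the rule; the last vowel is.
"mahazuz" has last vowel 'u'. The stems whose last vowel is 'u' (levwinuv → levwinuvast, hufur → hufurast) add -ast.
The other patterns: stems whose last vowel is 'i' change the last vowel to 'e'; stems whose last vowel is 'a' or 'e' add ra- … -eka around the stem.
So mahazuz → mahazuzast.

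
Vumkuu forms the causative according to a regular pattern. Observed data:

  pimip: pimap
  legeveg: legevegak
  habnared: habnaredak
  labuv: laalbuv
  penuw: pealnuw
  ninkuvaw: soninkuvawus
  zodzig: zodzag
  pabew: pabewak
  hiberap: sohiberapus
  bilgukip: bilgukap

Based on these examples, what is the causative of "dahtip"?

dahtap

"dahtip" has last vowel 'i'. The stems whose last vowel is 'i' (zodzig → zodzag, pimip → pimap, bilgukip → bilgukap) change the last vowel to 'a'.
So dahtip → dahtap.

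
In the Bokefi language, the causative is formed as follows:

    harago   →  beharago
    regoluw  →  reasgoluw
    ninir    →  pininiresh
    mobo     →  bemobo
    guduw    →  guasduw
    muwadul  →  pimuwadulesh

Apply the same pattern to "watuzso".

"watuzso" ends in -o. The stems ending in -o (mobo → bemobo, harago → beharago) add the prefix be-.
The other patterns: stems ending in -w insert -as- after the first vowel; stems ending in -l or -r add pi- … -esh around the stem.
So watuzso → bewatuzso.

bewatuzso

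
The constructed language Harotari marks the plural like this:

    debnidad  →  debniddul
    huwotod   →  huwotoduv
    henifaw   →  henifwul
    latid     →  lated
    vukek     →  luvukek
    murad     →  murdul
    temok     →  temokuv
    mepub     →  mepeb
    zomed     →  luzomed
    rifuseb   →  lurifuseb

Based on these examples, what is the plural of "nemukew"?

lunemukew

"nemukew" has last vowel 'e'. The stems whose last vowel is 'e' (rifuseb → lurifuseb, vukek → luvukek, zomed → luzomed) add the prefix lu-.
So nemukew → lunemukew.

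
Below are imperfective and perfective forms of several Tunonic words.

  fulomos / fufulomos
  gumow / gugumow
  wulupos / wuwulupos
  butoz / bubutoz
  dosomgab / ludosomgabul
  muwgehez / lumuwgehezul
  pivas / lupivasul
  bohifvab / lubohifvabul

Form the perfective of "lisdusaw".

"lisdusaw" has last vowel 'a'. The stems whose last vowel is 'a' (dosomgab → ludosomgabul, pivas → lupivasul, bohifvab → lubohifvabul) add lu- … -ul around the stem.
So lisdusaw → lulisdusawul.

lulisdusawul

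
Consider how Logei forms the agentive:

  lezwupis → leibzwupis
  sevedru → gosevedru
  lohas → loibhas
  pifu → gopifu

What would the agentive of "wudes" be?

wuibdes

"wudes" ends in -s. The stems ending in -s (lezwupis → leibzwupis, lohas → loibhas) insert -ib- after the first vowel.
The other pattern: stems ending in -u add the prefix go-.
So wudes → wuibdes.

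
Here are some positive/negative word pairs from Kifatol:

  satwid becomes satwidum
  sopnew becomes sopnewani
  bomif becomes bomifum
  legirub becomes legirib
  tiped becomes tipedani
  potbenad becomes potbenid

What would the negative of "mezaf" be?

mezif

satwid and tiped both end in -d yet inflect differently (satwidum, tipedani), so the final letter is not what conditions the rule; the last vowel is.
"mezaf" has last vowel 'a'. The one such stem in the data (potbenad → potbenid) changes the last vowel to 'i' (as does legirub), so the same rule applies.
The other patterns: stems whose last vowel is 'i' add -um; stems whose last vowel is 'e' add -ani.
So mezaf → mezif.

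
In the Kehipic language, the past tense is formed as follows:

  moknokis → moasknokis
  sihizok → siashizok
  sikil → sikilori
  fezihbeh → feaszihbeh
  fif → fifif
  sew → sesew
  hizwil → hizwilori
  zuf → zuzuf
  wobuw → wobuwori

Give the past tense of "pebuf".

"pebuf" has 2 vowels. The stems with 2 vowels (hizwil → hizwilori, sikil → sikilori, wobuw → wobuwori) add -ori.
The other patterns: stems with 1 vowel repeat the first consonant+vowel as a prefix; stems with 3 vowels insert -as- after the first vowel.
So pebuf → pebufori.

pebufori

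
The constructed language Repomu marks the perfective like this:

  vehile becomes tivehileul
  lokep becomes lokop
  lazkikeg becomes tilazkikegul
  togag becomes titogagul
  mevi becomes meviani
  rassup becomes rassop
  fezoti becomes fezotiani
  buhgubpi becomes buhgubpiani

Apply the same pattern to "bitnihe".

tibitniheul

"bitnihe" ends in -e. The one such stem in the data (vehile → tivehileul) adds ti- … -ul around the stem, so the same rule applies.
The other patterns: stems ending in -i add -ani; stems ending in -p change the last vowel to 'o'.
So bitnihe → tibitniheul.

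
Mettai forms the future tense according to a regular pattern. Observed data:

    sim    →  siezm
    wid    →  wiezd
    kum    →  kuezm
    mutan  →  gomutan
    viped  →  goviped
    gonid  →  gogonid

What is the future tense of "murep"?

"murep" has 2 vowels. The stems with 2 vowels (gonid → gogonid, viped → goviped, mutan → gomutan) add the prefix go-.
The other pattern: stems with 1 vowel insert -ez- after the first vowel.
So murep → gomurep.

gomurep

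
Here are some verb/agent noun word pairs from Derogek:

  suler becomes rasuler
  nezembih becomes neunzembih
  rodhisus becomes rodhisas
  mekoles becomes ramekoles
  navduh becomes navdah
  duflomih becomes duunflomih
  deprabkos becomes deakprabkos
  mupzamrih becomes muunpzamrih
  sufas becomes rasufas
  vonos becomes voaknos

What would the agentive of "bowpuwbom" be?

boakwpuwbom

vonos and rodhisus both end in -s yet inflect differently (voaknos, rodhisas), so the final letter is not what conditions the rule; the last vowel is.
"bowpuwbom" has last vowel 'o'. The stems whose last vowel is 'o' (vonos → voaknos, deprabkos → deakprabkos) insert -ak- after the first vowel.
The other patterns: stems whose last vowel is 'u' change the last vowel to 'a'; stems whose last vowel is 'a' or 'e' add the prefix ra-; stems whose last vowel is 'i' insert -un- after the first vowel.
So bowpuwbom → boakwpuwbom.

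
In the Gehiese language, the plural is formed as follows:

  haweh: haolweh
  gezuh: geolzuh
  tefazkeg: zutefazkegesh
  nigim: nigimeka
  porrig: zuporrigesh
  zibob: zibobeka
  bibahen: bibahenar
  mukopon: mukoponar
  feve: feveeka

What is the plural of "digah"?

"digah" ends in -h. The stems ending in -h (haweh → haolweh, gezuh → geolzuh) insert -ol- after the first vowel.
The other patterns: stems ending in -g add zu- … -esh around the stem; stems ending in -n add -ar; stems ending in -b, -e or -m add -eka.
So digah → diolgah.

diolgah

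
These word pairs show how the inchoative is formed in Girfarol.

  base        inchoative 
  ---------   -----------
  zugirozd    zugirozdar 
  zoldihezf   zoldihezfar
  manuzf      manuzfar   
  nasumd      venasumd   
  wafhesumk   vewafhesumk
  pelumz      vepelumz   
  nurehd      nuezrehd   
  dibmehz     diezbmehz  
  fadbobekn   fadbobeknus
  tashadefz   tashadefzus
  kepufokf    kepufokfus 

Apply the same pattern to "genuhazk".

zugirozd and nasumd both end in -d yet inflect differently (zugirozdar, venasumd), so the final letter is not what conditions the rule; the second-to-last letter is.
"genuhazk" has second-to-last letter 'z'. The stems whose second-to-last letter is 'z' (zugirozd → zugirozdar, zoldihezf → zoldihezfar, manuzf → manuzfar) add -ar.
The other patterns: stems whose second-to-last letter is 'm' add the prefix ve-; stems whose second-to-last letter is 'h' insert -ez- after the first vowel; stems whose second-to-last letter is 'f' or 'k' add -us.
So genuhazk → genuhazkar.

genuhazkar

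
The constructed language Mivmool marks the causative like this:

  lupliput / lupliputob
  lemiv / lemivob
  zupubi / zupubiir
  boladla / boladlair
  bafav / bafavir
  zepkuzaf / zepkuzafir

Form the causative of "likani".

lemiv and bafav both end in -v yet inflect differently (lemivob, bafavir), so the final letter is not what conditions the rule; the first letter is.
"likani" begins with l-. The stems beginning with l- (lupliput → lupliputob, lemiv → lemivob) add -ob.
So likani → likaniob.

likaniob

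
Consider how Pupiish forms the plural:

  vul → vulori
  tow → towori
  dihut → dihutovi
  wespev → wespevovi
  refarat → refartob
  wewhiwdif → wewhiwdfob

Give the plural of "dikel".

dihut and refarat both end in -t yet inflect differently (dihutovi, refartob), so the final letter is not what conditions the rule; the number of vowels is.
"dikel" has 2 vowels. The stems with 2 vowels (dihut → dihutovi, wespev → wespevovi) add -ovi.
So dikel → dikelovi.

dikelovi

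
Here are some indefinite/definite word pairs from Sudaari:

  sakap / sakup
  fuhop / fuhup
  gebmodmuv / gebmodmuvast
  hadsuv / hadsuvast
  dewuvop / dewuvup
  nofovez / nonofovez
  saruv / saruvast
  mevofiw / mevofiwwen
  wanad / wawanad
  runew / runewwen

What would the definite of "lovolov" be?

lovolovast

"lovolov" ends in -v. The stems ending in -v (gebmodmuv → gebmodmuvast, saruv → saruvast, hadsuv → hadsuvast) add -ast.
So lovolov → lovolovast.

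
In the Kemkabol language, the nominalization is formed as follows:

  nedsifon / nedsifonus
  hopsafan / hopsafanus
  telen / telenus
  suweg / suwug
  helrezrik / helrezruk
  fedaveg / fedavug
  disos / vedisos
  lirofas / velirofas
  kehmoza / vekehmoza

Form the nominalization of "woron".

"woron" ends in -n. The stems ending in -n (nedsifon → nedsifonus, hopsafan → hopsafanus, telen → telenus) add -us.
So woron → woronus.

woronus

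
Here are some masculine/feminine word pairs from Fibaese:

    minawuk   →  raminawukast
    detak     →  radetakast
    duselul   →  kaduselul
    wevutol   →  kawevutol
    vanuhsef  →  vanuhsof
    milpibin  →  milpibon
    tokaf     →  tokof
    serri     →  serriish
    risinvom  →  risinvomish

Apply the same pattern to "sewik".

minawuk and duselul both have last vowel 'u' yet inflect differently (raminawukast, kaduselul), so the last vowel is not what conditions the rule; the final letter is.
"sewik" ends in -k. The stems ending in -k (minawuk → raminawukast, detak → radetakast) add ra- … -ast around the stem.
The other patterns: stems ending in -l add the prefix ka-; stems ending in -f or -n change the last vowel to 'o'; stems ending in -i or -m add -ish.
So sewik → rasewikast.

rasewikast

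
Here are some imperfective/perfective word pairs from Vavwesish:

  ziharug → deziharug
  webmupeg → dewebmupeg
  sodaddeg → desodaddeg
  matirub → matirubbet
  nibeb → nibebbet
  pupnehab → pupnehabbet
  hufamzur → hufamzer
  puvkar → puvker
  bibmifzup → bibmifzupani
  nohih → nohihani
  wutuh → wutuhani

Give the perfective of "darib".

ziharug and matirub both have last vowel 'u' yet inflect differently (deziharug, matirubbet), so the last vowel is not what conditions the rule; the final letter is.
"darib" ends in -b. The stems ending in -b (matirub → matirubbet, nibeb → nibebbet, pupnehab → pupnehabbet) double the final consonant and add -et.
The other patterns: stems ending in -g add the prefix de-; stems ending in -r change the last vowel to 'e'; stems ending in -h or -p add -ani.
So darib → daribbet.

daribbet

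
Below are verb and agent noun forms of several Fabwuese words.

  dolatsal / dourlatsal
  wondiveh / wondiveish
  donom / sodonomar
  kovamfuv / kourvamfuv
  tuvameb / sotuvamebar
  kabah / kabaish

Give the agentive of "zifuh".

zifuish

"zifuh" ends in -h. The stems ending in -h (kabah → kabaish, wondiveh → wondiveish) drop the final letter and add -ish.
The other patterns: stems ending in -b or -m add so- … -ar around the stem; stems ending in -l or -v insert -ur- after the first vowel.
So zifuh → zifuish.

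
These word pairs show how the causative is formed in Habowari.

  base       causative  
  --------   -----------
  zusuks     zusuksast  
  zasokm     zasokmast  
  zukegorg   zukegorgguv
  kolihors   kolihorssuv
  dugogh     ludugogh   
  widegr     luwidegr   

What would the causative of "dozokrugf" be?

zusuks and kolihors both end in -s yet inflect differently (zusuksast, kolihorssuv), so the final letter is not what conditions the rule; the second-to-last letter is.
"dozokrugf" has second-to-last letter 'g'. The stems whose second-to-last letter is 'g' (dugogh → ludugogh, widegr → luwidegr) add the prefix lu-.
The other patterns: stems whose second-to-last letter is 'k' add -ast; stems whose second-to-last letter is 'r' double the final consonant and add -uv.
So dozokrugf → ludozokrugf.

ludozokrugf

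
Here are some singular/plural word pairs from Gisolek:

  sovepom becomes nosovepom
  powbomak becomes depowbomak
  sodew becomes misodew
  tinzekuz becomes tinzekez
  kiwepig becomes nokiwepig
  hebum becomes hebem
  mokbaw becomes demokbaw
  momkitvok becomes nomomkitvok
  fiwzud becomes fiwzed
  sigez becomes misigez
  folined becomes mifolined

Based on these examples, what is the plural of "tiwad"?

"tiwad" has last vowel 'a'. The stems whose last vowel is 'a' (mokbaw → demokbaw, powbomak → depowbomak) add the prefix de-.
So tiwad → detiwad.

detiwad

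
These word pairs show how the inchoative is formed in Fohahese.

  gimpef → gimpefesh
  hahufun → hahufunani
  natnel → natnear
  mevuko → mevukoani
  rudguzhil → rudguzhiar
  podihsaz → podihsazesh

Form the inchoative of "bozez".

natnel and gimpef both have last vowel 'e' yet inflect differently (natnear, gimpefesh), so the last vowel is not what conditions the rule; the final letter is.
"bozez" ends in -z. The one such stem in the data (podihsaz → podihsazesh) adds -esh, so the same rule applies.
So bozez → bozezesh.

bozezesh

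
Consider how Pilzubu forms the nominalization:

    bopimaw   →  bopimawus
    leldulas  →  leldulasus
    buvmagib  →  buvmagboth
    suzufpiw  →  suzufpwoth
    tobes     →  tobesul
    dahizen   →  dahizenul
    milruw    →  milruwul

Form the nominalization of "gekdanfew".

bopimaw and suzufpiw both end in -w yet inflect differently (bopimawus, suzufpwoth), so the final letter is not what conditions the rule; the last vowel is.
"gekdanfew" has last vowel 'e'. The stems whose last vowel is 'e' (tobes → tobesul, dahizen → dahizenul) add -ul.
So gekdanfew → gekdanfewul.

gekdanfewul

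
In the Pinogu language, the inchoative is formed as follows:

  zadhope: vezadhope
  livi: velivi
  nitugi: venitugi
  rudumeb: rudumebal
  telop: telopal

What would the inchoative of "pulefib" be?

zadhope and rudumeb both have last vowel 'e' yet inflect differently (vezadhope, rudumebal), so the last vowel is not what conditions the rule; whether the stem ends in a vowel or a consonant is.
"pulefib" ends in a consonant. The stems ending in a consonant (rudumeb → rudumebal, telop → telopal) add -al.
The other pattern: stems ending in a vowel add the prefix ve-.
So pulefib → pulefibal.

pulefibal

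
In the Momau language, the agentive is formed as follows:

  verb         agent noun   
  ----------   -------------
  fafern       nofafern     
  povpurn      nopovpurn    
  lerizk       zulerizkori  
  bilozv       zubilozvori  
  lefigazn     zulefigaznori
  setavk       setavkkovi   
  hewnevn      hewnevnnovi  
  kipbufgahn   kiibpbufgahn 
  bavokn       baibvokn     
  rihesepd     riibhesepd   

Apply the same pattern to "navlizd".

fafern and lefigazn both end in -n yet inflect differently (nofafern, zulefigaznori), so the final letter is not what conditions the rule; the second-to-last letter is.
"navlizd" has second-to-last letter 'z'. The stems whose second-to-last letter is 'z' (lerizk → zulerizkori, bilozv → zubilozvori, lefigazn → zulefigaznori) add zu- … -ori around the stem.
So navlizd → zunavlizdori.

zunavlizdori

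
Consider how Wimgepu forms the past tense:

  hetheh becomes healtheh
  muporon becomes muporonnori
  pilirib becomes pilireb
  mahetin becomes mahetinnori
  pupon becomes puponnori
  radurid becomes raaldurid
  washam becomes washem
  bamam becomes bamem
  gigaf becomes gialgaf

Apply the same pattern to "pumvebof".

mahetin and pilirib both have last vowel 'i' yet inflect differently (mahetinnori, pilireb), so the last vowel is not what conditions the rule; the final letter is.
"pumvebof" ends in -f. The one such stem in the data (gigaf → gialgaf) inserts -al- after the first vowel (as do hetheh, radurid), so the same rule applies.
The other patterns: stems ending in -n double the final consonant and add -ori; stems ending in -b or -m change the last vowel to 'e'.
So pumvebof → pualmvebof.

pualmvebof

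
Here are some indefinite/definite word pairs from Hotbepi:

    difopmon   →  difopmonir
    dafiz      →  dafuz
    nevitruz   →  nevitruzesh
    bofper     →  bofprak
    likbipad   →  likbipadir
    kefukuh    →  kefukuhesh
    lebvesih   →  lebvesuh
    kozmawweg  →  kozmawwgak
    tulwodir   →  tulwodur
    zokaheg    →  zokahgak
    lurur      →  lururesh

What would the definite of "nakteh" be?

"nakteh" has last vowel 'e'. The stems whose last vowel is 'e' (kozmawweg → kozmawwgak, zokaheg → zokahgak, bofper → bofprak) delete the last vowel and add -ak.
The other patterns: stems whose last vowel is 'a' or 'o' add -ir; stems whose last vowel is 'u' add -esh; stems whose last vowel is 'i' change the last vowel to 'u'.
So nakteh → nakthak.

nakthak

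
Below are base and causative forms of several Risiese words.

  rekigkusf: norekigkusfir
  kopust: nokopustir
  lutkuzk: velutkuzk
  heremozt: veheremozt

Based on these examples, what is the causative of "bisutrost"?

kopust and heremozt both end in -t yet inflect differently (nokopustir, veheremozt), so the final letter is not what conditions the rule; the second-to-last letter is.
"bisutrost" has second-to-last letter 's'. The stems whose second-to-last letter is 's' (rekigkusf → norekigkusfir, kopust → nokopustir) add no- … -ir around the stem.
So bisutrost → nobisutrostir.

nobisutrostir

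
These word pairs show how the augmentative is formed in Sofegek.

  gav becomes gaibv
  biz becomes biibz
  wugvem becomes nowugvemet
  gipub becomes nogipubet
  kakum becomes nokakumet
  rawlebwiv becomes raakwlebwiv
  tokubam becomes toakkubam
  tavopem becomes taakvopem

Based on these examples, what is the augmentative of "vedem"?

gav and rawlebwiv both end in -v yet inflect differently (gaibv, raakwlebwiv), so the final letter is not what conditions the rule; the number of vowels is.
"vedem" has 2 vowels. The stems with 2 vowels (wugvem → nowugvemet, gipub → nogipubet, kakum → nokakumet) add no- … -et around the stem.
The other patterns: stems with 1 vowel insert -ib- after the first vowel; stems with 3 vowels insert -ak- after the first vowel.
So vedem → novedemet.

novedemet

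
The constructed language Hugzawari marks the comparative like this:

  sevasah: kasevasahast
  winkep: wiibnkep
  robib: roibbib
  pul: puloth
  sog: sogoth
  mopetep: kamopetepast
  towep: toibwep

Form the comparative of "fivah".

fiibvah

"fivah" has 2 vowels. The stems with 2 vowels (robib → roibbib, winkep → wiibnkep, towep → toibwep) insert -ib- after the first vowel.
So fivah → fiibvah.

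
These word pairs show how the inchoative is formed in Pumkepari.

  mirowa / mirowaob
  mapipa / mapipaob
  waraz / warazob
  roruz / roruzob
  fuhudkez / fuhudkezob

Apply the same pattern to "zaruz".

zaruzob

Every pair shown (mirowa → mirowaob, mapipa → mapipaob, waraz → warazob, …) follows the same rule: add -ob.
So zaruz → zaruzob.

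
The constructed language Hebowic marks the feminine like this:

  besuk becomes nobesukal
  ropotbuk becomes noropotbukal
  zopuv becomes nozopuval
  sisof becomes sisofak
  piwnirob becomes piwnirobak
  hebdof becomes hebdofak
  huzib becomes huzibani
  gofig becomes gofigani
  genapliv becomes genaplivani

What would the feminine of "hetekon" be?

"hetekon" has last vowel 'o'. The stems whose last vowel is 'o' (sisof → sisofak, piwnirob → piwnirobak, hebdof → hebdofak) add -ak.
So hetekon → hetekonak.

hetekonak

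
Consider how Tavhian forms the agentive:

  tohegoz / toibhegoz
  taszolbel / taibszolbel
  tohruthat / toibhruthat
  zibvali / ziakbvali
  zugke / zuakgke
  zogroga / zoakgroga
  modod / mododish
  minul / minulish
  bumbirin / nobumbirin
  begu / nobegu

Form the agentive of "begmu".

taszolbel and minul both end in -l yet inflect differently (taibszolbel, minulish), so the final letter is not what conditions the rule; the first letter is.
"begmu" begins with b-. The stems beginning with b- (bumbirin → nobumbirin, begu → nobegu) add the prefix no-.
The other patterns: stems beginning with t- insert -ib- after the first vowel; stems beginning with z- insert -ak- after the first vowel; stems beginning with m- add -ish.
So begmu → nobegmu.

nobegmu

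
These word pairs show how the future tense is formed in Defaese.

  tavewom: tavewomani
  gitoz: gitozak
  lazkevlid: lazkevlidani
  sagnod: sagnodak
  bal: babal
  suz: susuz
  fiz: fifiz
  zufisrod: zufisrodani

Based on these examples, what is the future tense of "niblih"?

suz and gitoz both end in -z yet inflect differently (susuz, gitozak), so the final letter is not what conditions the rule; the number of vowels is.
"niblih" has 2 vowels. The stems with 2 vowels (sagnod → sagnodak, gitoz → gitozak) add -ak.
So niblih → niblihak.

niblihak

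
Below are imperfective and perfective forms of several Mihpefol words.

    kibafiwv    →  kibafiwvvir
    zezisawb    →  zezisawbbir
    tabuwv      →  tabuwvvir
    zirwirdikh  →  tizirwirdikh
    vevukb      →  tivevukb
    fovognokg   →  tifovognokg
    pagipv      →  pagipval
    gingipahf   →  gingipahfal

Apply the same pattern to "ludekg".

zezisawb and vevukb both end in -b yet inflect differently (zezisawbbir, tivevukb), so the final letter is not what conditions the rule; the second-to-last letter is.
"ludekg" has second-to-last letter 'k'. The stems whose second-to-last letter is 'k' (zirwirdikh → tizirwirdikh, vevukb → tivevukb, fovognokg → tifovognokg) add the prefix ti-.
So ludekg → tiludekg.

tiludekg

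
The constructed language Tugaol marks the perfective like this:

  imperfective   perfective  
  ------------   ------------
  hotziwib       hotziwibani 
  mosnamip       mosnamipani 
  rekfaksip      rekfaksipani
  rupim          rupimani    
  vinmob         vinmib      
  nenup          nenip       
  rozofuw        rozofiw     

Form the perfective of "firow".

"firow" has last vowel 'o'. The one such stem in the data (vinmob → vinmib) changes the last vowel to 'i' (as do rozofuw, nenup), so the same rule applies.
So firow → firiw.

firiw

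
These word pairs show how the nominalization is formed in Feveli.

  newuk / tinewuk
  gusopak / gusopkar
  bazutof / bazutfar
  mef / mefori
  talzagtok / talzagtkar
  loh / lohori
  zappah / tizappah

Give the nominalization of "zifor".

tizifor

loh and zappah both end in -h yet inflect differently (lohori, tizappah), so the final letter is not what conditions the rule; the number of vowels is.
"zifor" has 2 vowels. The stems with 2 vowels (zappah → tizappah, newuk → tinewuk) add the prefix ti-.
The other patterns: stems with 1 vowel add -ori; stems with 3 vowels delete the last vowel and add -ar.
So zifor → tizifor.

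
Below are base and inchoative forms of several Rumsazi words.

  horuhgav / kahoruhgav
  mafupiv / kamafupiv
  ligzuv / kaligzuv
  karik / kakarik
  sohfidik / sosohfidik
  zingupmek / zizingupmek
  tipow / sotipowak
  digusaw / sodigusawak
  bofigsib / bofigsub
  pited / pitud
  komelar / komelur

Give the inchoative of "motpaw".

somotpawak

"motpaw" ends in -w. The stems ending in -w (tipow → sotipowak, digusaw → sodigusawak) add so- … -ak around the stem.
So motpaw → somotpawak.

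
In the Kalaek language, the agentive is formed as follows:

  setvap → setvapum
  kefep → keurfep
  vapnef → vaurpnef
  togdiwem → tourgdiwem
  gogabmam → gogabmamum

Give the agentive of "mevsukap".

mevsukapum

kefep and setvap both end in -p yet inflect differently (keurfep, setvapum), so the final letter is not what conditions the rule; the last vowel is.
"mevsukap" has last vowel 'a'. The stems whose last vowel is 'a' (setvap → setvapum, gogabmam → gogabmamum) add -um.
So mevsukap → mevsukapum.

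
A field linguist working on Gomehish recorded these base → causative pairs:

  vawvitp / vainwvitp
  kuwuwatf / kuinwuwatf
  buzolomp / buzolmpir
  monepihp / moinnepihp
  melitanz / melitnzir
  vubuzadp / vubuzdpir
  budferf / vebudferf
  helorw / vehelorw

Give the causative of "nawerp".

budferf and kuwuwatf both end in -f yet inflect differently (vebudferf, kuinwuwatf), so the final letter is not what conditions the rule; the second-to-last letter is.
"nawerp" has second-to-last letter 'r'. The stems whose second-to-last letter is 'r' (helorw → vehelorw, budferf → vebudferf) add the prefix ve-.
The other patterns: stems whose second-to-last letter is 'h' or 't' insert -in- after the first vowel; stems whose second-to-last letter is 'd', 'm' or 'n' delete the last vowel and add -ir.
So nawerp → venawerp.

venawerp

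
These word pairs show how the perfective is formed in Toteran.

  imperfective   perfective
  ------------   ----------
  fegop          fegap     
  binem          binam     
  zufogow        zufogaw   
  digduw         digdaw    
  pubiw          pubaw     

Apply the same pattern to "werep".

Every pair shown (fegop → fegap, binem → binam, zufogow → zufogaw, …) follows the same rule: change the last vowel to 'a'.
So werep → werap.

werap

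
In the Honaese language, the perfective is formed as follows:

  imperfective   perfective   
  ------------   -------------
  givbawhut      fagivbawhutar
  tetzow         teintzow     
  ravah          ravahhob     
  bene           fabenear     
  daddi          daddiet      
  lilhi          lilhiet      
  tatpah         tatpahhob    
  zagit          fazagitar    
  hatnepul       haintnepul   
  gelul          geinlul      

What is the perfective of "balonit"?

fabalonitar

daddi and zagit both have last vowel 'i' yet inflect differently (daddiet, fazagitar), so the last vowel is not what conditions the rule; the final letter is.
"balonit" ends in -t. The stems ending in -t (zagit → fazagitar, givbawhut → fagivbawhutar) add fa- … -ar around the stem.
The other patterns: stems ending in -i add -et; stems ending in -h double the final consonant and add -ob; stems ending in -l or -w insert -in- after the first vowel.
So balonit → fabalonitar.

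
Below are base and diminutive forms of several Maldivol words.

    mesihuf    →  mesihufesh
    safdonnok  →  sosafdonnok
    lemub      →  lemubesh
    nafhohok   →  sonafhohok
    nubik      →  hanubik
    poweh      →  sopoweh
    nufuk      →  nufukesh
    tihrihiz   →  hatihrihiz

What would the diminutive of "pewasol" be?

safdonnok and nubik both end in -k yet inflect differently (sosafdonnok, hanubik), so the final letter is not what conditions the rule; the last vowel is.
"pewasol" has last vowel 'o'. The stems whose last vowel is 'o' (safdonnok → sosafdonnok, nafhohok → sonafhohok) add the prefix so-.
So pewasol → sopewasol.

sopewasol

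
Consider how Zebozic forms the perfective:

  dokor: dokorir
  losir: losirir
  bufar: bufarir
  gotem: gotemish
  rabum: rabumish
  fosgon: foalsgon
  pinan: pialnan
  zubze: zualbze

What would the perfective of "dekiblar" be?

dokor and fosgon both have last vowel 'o' yet inflect differently (dokorir, foalsgon), so the last vowel is not what conditions the rule; the final letter is.
"dekiblar" ends in -r. The stems ending in -r (dokor → dokorir, losir → losirir, bufar → bufarir) add -ir.
So dekiblar → dekiblarir.

dekiblarir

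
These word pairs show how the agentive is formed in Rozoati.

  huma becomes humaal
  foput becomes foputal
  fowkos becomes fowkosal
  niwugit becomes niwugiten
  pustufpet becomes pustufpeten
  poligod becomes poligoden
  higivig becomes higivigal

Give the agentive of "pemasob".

pemasoben

foput and niwugit both end in -t yet inflect differently (foputal, niwugiten), so the final letter is not what conditions the rule; the first letter is.
"pemasob" begins with p-. The stems beginning with p- (poligod → poligoden, pustufpet → pustufpeten) add -en.
So pemasob → pemasoben.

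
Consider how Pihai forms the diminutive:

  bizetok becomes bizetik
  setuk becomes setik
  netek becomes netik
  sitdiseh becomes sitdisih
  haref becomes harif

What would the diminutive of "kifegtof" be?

Every pair shown (bizetok → bizetik, setuk → setik, netek → netik, …) follows the same rule: change the last vowel to 'i'.
So kifegtof → kifegtif.

kifegtif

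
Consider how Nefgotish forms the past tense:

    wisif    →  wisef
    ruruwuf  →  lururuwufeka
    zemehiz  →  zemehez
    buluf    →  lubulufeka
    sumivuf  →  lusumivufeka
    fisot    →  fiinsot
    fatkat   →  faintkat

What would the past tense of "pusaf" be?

puinsaf

"pusaf" has last vowel 'a'. The one such stem in the data (fatkat → faintkat) inserts -in- after the first vowel (as does fisot), so the same rule applies.
The other patterns: stems whose last vowel is 'u' add lu- … -eka around the stem; stems whose last vowel is 'i' change the last vowel to 'e'.
So pusaf → puinsaf.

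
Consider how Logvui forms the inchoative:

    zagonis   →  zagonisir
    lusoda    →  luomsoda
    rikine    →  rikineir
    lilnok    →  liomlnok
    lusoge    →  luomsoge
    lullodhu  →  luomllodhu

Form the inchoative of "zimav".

zimavir

lusoge and rikine both end in -e yet inflect differently (luomsoge, rikineir), so the final letter is not what conditions the rule; the first letter is.
"zimav" begins with z-. The one such stem in the data (zagonis → zagonisir) adds -ir, so the same rule applies.
So zimav → zimavir.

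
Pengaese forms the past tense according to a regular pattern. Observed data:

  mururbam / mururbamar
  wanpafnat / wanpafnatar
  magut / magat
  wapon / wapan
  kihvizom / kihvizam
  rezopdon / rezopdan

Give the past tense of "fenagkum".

fenagkam

mururbam and kihvizom both end in -m yet inflect differently (mururbamar, kihvizam), so the final letter is not what conditions the rule; the last vowel is.
"fenagkum" has last vowel 'u'. The one such stem in the data (magut → magat) changes the last vowel to 'a' (as do kihvizom, rezopdon), so the same rule applies.
The other pattern: stems whose last vowel is 'a' add -ar.
So fenagkum → fenagkam.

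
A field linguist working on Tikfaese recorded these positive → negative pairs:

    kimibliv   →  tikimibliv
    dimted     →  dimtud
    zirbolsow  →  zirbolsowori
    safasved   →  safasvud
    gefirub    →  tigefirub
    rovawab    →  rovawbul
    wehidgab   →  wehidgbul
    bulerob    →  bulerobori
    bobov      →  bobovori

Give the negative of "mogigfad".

mogigfdul

bulerob and wehidgab both end in -b yet inflect differently (bulerobori, wehidgbul), so the final letter is not what conditions the rule; the last vowel is.
"mogigfad" has last vowel 'a'. The stems whose last vowel is 'a' (wehidgab → wehidgbul, rovawab → rovawbul) delete the last vowel and add -ul.
So mogigfad → mogigfdul.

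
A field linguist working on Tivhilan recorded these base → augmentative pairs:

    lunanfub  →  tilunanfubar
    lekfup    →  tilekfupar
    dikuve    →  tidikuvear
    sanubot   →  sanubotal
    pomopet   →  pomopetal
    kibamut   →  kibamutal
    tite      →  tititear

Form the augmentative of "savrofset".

savrofsetal

kibamut and lekfup both have last vowel 'u' yet inflect differently (kibamutal, tilekfupar), so the last vowel is not what conditions the rule; the final letter is.
"savrofset" ends in -t. The stems ending in -t (pomopet → pomopetal, kibamut → kibamutal, sanubot → sanubotal) add -al.
So savrofset → savrofsetal.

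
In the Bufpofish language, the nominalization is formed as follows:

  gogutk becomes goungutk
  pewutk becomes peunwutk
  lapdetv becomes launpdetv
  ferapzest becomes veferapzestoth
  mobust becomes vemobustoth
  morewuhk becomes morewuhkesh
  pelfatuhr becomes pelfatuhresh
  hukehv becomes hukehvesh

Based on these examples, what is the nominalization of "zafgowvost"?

vezafgowvostoth

gogutk and morewuhk both end in -k yet inflect differently (goungutk, morewuhkesh), so the final letter is not what conditions the rule; the second-to-last letter is.
"zafgowvost" has second-to-last letter 's'. The stems whose second-to-last letter is 's' (ferapzest → veferapzestoth, mobust → vemobustoth) add ve- … -oth around the stem.
The other patterns: stems whose second-to-last letter is 't' insert -un- after the first vowel; stems whose second-to-last letter is 'h' add -esh.
So zafgowvost → vezafgowvostoth.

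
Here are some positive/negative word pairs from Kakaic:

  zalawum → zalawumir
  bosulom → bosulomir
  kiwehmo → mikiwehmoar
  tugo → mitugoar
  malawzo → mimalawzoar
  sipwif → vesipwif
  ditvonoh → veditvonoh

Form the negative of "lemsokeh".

bosulom and kiwehmo both have last vowel 'o' yet inflect differently (bosulomir, mikiwehmoar), so the last vowel is not what conditions the rule; the final letter is.
"lemsokeh" ends in -h. The one such stem in the data (ditvonoh → veditvonoh) adds the prefix ve-, so the same rule applies.
So lemsokeh → velemsokeh.

velemsokeh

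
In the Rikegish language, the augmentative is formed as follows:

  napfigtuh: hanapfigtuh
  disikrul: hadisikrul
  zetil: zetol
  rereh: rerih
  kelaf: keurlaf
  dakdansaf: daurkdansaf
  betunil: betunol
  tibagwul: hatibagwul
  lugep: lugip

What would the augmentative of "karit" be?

karot

"karit" has last vowel 'i'. The stems whose last vowel is 'i' (betunil → betunol, zetil → zetol) change the last vowel to 'o'.
So karit → karot.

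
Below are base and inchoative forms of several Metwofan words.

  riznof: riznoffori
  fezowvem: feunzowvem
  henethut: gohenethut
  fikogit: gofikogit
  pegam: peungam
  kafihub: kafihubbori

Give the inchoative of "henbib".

henethut and kafihub both have last vowel 'u' yet inflect differently (gohenethut, kafihubbori), so the last vowel is not what conditions the rule; the final letter is.
"henbib" ends in -b. The one such stem in the data (kafihub → kafihubbori) doubles the final consonant and adds -ori (as does riznof), so the same rule applies.
The other patterns: stems ending in -m insert -un- after the first vowel; stems ending in -t add the prefix go-.
So henbib → henbibbori.

henbibbori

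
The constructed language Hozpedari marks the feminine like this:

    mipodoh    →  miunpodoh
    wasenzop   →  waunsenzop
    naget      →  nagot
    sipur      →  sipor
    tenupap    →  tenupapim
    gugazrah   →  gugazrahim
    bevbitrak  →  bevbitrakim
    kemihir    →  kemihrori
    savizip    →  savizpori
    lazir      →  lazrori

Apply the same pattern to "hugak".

wasenzop and tenupap both end in -p yet inflect differently (waunsenzop, tenupapim), so the final letter is not what conditions the rule; the last vowel is.
"hugak" has last vowel 'a'. The stems whose last vowel is 'a' (tenupap → tenupapim, gugazrah → gugazrahim, bevbitrak → bevbitrakim) add -im.
So hugak → hugakim.

hugakim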